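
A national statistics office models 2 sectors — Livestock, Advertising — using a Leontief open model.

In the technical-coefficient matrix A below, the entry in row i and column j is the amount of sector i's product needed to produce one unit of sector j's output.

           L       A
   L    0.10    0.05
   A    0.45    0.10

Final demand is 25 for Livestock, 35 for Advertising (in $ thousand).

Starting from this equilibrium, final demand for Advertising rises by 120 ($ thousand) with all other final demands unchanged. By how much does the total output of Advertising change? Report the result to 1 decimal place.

I − A =
  [   0.90    -0.05]
  [  -0.45     0.90]
det(I−A) = (0.90)(0.90) − (-0.05)(-0.45) = 0.7875
adj(I−A) = [[0.90, 0.05], [0.45, 0.90]]
(I − A)⁻¹ = adj(I−A) / det(I−A) ≈
  [   1.1429     0.0635]
  [   0.5714     1.1429]
Δx = (I − A)⁻¹ Δd with Δd having +120 in the Advertising component and 0 elsewhere.
So Δx_A = L_AA · (+120), where L_AA = adj(I−A)_AA / det(I−A) = 0.90 / 0.7875.
Δx_A = 0.90 × (+120) / 0.7875 = 108.00 / 0.7875 ≈ 137.1.

Δx_A = 137.1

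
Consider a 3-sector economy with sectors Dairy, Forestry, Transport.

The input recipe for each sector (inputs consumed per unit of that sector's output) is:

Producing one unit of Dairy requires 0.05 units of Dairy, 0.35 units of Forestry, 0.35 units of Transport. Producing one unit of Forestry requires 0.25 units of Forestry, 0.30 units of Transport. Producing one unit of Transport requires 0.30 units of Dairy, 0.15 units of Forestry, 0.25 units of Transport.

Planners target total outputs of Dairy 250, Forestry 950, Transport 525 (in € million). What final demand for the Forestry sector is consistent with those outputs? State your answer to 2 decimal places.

I − A =
  [   0.95     0.00    -0.30]
  [  -0.35     0.75    -0.15]
  [  -0.35    -0.30     0.75]
d = (I − A) x:
  d_D = (+0.95)·250 + (+0.00)·950 + (-0.30)·525 = 80.00
  d_F = (-0.35)·250 + (+0.75)·950 + (-0.15)·525 = 546.25
  d_T = (-0.35)·250 + (-0.30)·950 + (+0.75)·525 = 21.25

d_F = 546.25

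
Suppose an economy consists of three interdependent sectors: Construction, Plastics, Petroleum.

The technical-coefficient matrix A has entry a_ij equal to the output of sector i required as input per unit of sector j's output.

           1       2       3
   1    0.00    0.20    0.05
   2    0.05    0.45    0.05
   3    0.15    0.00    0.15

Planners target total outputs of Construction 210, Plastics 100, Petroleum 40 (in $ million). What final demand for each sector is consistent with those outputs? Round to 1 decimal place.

d_1 = 188.0, d_2 = 42.5, d_3 = 2.5

I − A =
  [   1.00    -0.20    -0.05]
  [  -0.05     0.55    -0.05]
  [  -0.15     0.00     0.85]
d = (I − A) x:
  d_1 = (+1.00)·210 + (-0.20)·100 + (-0.05)·40 = 188.0
  d_2 = (-0.05)·210 + (+0.55)·100 + (-0.05)·40 = 42.5
  d_3 = (-0.15)·210 + (+0.00)·100 + (+0.85)·40 = 2.5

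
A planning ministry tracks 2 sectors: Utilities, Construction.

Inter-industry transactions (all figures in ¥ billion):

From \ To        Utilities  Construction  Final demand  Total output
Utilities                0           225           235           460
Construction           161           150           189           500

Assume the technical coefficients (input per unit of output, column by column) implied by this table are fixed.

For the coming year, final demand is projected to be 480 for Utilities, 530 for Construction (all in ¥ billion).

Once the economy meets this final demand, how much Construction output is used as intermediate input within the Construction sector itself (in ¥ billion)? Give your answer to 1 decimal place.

z_CC = 386.0

Technical coefficients a_ij = z_ij / X_j:
  a_UU = 0/460 = 0.00, a_CU = 161/460 = 0.35
  a_UC = 225/500 = 0.45, a_CC = 150/500 = 0.30
I − A =
  [   1.00    -0.45]
  [  -0.35     0.70]
det(I−A) = (1.00)(0.70) − (-0.45)(-0.35) = 0.5425
adj(I−A) = [[0.70, 0.45], [0.35, 1.00]]
(I − A)⁻¹ = adj(I−A) / det(I−A) ≈
  [   1.2903     0.8295]
  [   0.6452     1.8433]
First solve x = (I − A)⁻¹ d = adj(I−A)·d / det(I−A); in particular x_C = (0.35·480 + 1.00·530) / 0.5425 = 698.00 / 0.5425 ≈ 1286.636.
Intermediate flow from C to C: z_CC = a_CC · x_C = 0.30 × 698.00 / 0.5425 = 209.40 / 0.5425 ≈ 386.0.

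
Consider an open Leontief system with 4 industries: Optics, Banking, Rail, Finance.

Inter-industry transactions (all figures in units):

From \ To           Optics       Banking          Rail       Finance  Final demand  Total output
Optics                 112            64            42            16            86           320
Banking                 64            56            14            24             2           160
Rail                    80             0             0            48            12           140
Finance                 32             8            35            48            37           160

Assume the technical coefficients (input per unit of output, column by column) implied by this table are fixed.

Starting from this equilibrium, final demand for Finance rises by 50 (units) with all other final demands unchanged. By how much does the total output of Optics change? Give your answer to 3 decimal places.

Technical coefficients a_ij = z_ij / X_j:
  a_11 = 112/320 = 0.35, a_21 = 64/320 = 0.20, a_31 = 80/320 = 0.25, a_41 = 32/320 = 0.10
  a_12 = 64/160 = 0.40, a_22 = 56/160 = 0.35, a_32 = 0/160 = 0.00, a_42 = 8/160 = 0.05
  a_13 = 42/140 = 0.30, a_23 = 14/140 = 0.10, a_33 = 0/140 = 0.00, a_43 = 35/140 = 0.25
  a_14 = 16/160 = 0.10, a_24 = 24/160 = 0.15, a_34 = 48/160 = 0.30, a_44 = 48/160 = 0.30
I − A =
  [   0.65    -0.40    -0.30    -0.10]
  [  -0.20     0.65    -0.10    -0.15]
  [  -0.25     0.00     1.00    -0.30]
  [  -0.10    -0.05    -0.25     0.70]
Compute the cofactors C_ij = (−1)^(i+j)·(3×3 minor ij) of I−A; the adjugate is their transpose:
adj(I−A) = Cᵀ =
  [ 0.397250   0.259500   0.194000   0.195500]
  [ 0.169875   0.328500   0.120375   0.146250]
  [ 0.134375   0.093000   0.221375   0.134000]
  [ 0.116875   0.093750   0.115375   0.283750]
det(I−A) = Σ_j (I−A)_1j·C_1j = (0.65)(0.397250) + (-0.40)(0.169875) + (-0.30)(0.134375) + (-0.10)(0.116875) = 0.1382625
(I − A)⁻¹ = adj(I−A) / det(I−A) ≈
  [   2.8732     1.8769     1.4031     1.4140]
  [   1.2286     2.3759     0.8706     1.0578]
  [   0.9719     0.6726     1.6011     0.9692]
  [   0.8453     0.6781     0.8345     2.0523]
Δx = (I − A)⁻¹ Δd with Δd having +50 in the Finance component and 0 elsewhere.
So Δx_1 = L_14 · (+50), where L_14 = adj(I−A)_14 / det(I−A) = 0.195500 / 0.1382625.
Δx_1 = 0.195500 × (+50) / 0.1382625 = 9.775 / 0.1382625 ≈ 70.699.

Δx_1 = 70.699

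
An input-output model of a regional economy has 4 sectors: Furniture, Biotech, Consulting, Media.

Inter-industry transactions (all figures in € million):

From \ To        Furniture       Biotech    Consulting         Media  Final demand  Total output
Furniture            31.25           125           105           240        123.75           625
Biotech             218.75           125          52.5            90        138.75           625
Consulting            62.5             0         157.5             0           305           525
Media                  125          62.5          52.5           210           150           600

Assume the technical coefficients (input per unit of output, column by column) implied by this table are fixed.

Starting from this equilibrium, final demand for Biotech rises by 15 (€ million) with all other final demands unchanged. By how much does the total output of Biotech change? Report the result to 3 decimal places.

Technical coefficients a_ij = z_ij / X_j:
  a_FF = 31.25/625 = 0.05, a_BF = 218.75/625 = 0.35, a_CF = 62.5/625 = 0.10, a_MF = 125/625 = 0.20
  a_FB = 125/625 = 0.20, a_BB = 125/625 = 0.20, a_CB = 0/625 = 0.00, a_MB = 62.5/625 = 0.10
  a_FC = 105/525 = 0.20, a_BC = 52.5/525 = 0.10, a_CC = 157.5/525 = 0.30, a_MC = 52.5/525 = 0.10
  a_FM = 240/600 = 0.40, a_BM = 90/600 = 0.15, a_CM = 0/600 = 0.00, a_MM = 210/600 = 0.35
I − A =
  [   0.95    -0.20    -0.20    -0.40]
  [  -0.35     0.80    -0.10    -0.15]
  [  -0.10     0.00     0.70     0.00]
  [  -0.20    -0.10    -0.10     0.65]
Compute the cofactors C_ij = (−1)^(i+j)·(3×3 minor ij) of I−A; the adjugate is their transpose:
adj(I−A) = Cᵀ =
  [ 0.35350   0.11900   0.15300   0.24500]
  [ 0.18825   0.35925   0.13350   0.19875]
  [ 0.05050   0.01700   0.35025   0.03500]
  [ 0.14550   0.09450   0.12150   0.46500]
det(I−A) = Σ_j (I−A)_1j·C_1j = (0.95)(0.35350) + (-0.20)(0.18825) + (-0.20)(0.05050) + (-0.40)(0.14550) = 0.229875
(I − A)⁻¹ = adj(I−A) / det(I−A) ≈
  [   1.5378     0.5177     0.6656     1.0658]
  [   0.8189     1.5628     0.5808     0.8646]
  [   0.2197     0.0740     1.5237     0.1523]
  [   0.6330     0.4111     0.5285     2.0228]
Δx = (I − A)⁻¹ Δd with Δd having +15 in the Biotech component and 0 elsewhere.
So Δx_B = L_BB · (+15), where L_BB = adj(I−A)_BB / det(I−A) = 0.35925 / 0.229875.
Δx_B = 0.35925 × (+15) / 0.229875 = 5.38875 / 0.229875 ≈ 23.442.

Δx_B = 23.442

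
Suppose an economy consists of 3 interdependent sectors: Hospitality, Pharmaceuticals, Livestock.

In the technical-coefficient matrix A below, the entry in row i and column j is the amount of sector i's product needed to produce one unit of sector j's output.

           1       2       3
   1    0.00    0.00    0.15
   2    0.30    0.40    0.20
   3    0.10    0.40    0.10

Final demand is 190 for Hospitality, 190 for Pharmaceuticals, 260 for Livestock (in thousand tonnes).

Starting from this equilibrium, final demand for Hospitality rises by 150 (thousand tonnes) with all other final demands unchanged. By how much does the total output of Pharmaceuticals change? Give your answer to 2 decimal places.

Δx_2 = 100.46

I − A =
  [   1.00     0.00    -0.15]
  [  -0.30     0.60    -0.20]
  [  -0.10    -0.40     0.90]
Cofactors of I−A, C_ij = (−1)^(i+j)·(minor ij) (rows/columns in the sector order above):
  C_11 = (0.60)(0.90) − (-0.20)(-0.40) = 0.4600
  C_12 = −[(-0.30)(0.90) − (-0.20)(-0.10)] = 0.2900
  C_13 = (-0.30)(-0.40) − (0.60)(-0.10) = 0.1800
  C_21 = −[(0.00)(0.90) − (-0.15)(-0.40)] = 0.0600
  C_22 = (1.00)(0.90) − (-0.15)(-0.10) = 0.8850
  C_23 = −[(1.00)(-0.40) − (0.00)(-0.10)] = 0.4000
  C_31 = (0.00)(-0.20) − (-0.15)(0.60) = 0.0900
  C_32 = −[(1.00)(-0.20) − (-0.15)(-0.30)] = 0.2450
  C_33 = (1.00)(0.60) − (0.00)(-0.30) = 0.6000
det(I−A) = Σ_j (I−A)_1j·C_1j = (1.00)(0.4600) + (0.00)(0.2900) + (-0.15)(0.1800) = 0.4330
adj(I−A) = Cᵀ =
  [ 0.4600   0.0600   0.0900]
  [ 0.2900   0.8850   0.2450]
  [ 0.1800   0.4000   0.6000]
(I − A)⁻¹ = adj(I−A) / det(I−A) ≈
  [   1.0624     0.1386     0.2079]
  [   0.6697     2.0439     0.5658]
  [   0.4157     0.9238     1.3857]
Δx = (I − A)⁻¹ Δd with Δd having +150 in the Hospitality component and 0 elsewhere.
So Δx_2 = L_21 · (+150), where L_21 = adj(I−A)_21 / det(I−A) = 0.2900 / 0.4330.
Δx_2 = 0.2900 × (+150) / 0.4330 = 43.50 / 0.4330 ≈ 100.46.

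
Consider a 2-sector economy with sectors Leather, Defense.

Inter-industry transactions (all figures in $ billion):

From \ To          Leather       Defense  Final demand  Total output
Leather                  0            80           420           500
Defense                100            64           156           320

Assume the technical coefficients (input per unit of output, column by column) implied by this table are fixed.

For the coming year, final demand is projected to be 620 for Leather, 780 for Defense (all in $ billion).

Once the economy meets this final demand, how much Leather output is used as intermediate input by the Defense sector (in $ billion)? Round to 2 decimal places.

z_12 = 301.33

Technical coefficients a_ij = z_ij / X_j:
  a_11 = 0/500 = 0.00, a_21 = 100/500 = 0.20
  a_12 = 80/320 = 0.25, a_22 = 64/320 = 0.20
I − A =
  [   1.00    -0.25]
  [  -0.20     0.80]
det(I−A) = (1.00)(0.80) − (-0.25)(-0.20) = 0.7500
adj(I−A) = [[0.80, 0.25], [0.20, 1.00]]
(I − A)⁻¹ = adj(I−A) / det(I−A) ≈
  [   1.0667     0.3333]
  [   0.2667     1.3333]
First solve x = (I − A)⁻¹ d = adj(I−A)·d / det(I−A); in particular x_2 = (0.20·620 + 1.00·780) / 0.7500 = 904.00 / 0.7500 ≈ 1205.3333.
Intermediate flow from 1 to 2: z_12 = a_12 · x_2 = 0.25 × 904.00 / 0.7500 = 226.00 / 0.7500 ≈ 301.33.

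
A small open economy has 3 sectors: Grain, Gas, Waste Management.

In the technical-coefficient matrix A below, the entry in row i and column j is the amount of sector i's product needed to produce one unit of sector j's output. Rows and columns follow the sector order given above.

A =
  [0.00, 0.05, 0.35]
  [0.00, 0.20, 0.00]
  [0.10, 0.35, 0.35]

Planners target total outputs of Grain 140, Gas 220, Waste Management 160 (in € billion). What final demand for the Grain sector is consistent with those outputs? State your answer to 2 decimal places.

I − A =
  [   1.00    -0.05    -0.35]
  [   0.00     0.80     0.00]
  [  -0.10    -0.35     0.65]
d = (I − A) x:
  d_1 = (+1.00)·140 + (-0.05)·220 + (-0.35)·160 = 73.00
  d_2 = (+0.00)·140 + (+0.80)·220 + (+0.00)·160 = 176.00
  d_3 = (-0.10)·140 + (-0.35)·220 + (+0.65)·160 = 13.00

d_1 = 73.00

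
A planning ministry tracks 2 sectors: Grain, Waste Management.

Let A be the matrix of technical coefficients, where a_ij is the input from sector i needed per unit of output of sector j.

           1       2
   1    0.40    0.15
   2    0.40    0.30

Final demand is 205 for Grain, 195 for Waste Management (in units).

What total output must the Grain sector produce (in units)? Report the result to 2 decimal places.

x_1 = 479.86

I − A =
  [   0.60    -0.15]
  [  -0.40     0.70]
det(I−A) = (0.60)(0.70) − (-0.15)(-0.40) = 0.3600
adj(I−A) = [[0.70, 0.15], [0.40, 0.60]]
(I − A)⁻¹ = adj(I−A) / det(I−A) ≈
  [   1.9444     0.4167]
  [   1.1111     1.6667]
x = (I − A)⁻¹ d = adj(I−A)·d / det(I−A), with det(I−A) = 0.3600:
  x_1 = (0.70·205 + 0.15·195) / 0.3600 = 172.75 / 0.3600 ≈ 479.86
  x_2 = (0.40·205 + 0.60·195) / 0.3600 = 199.00 / 0.3600 ≈ 552.78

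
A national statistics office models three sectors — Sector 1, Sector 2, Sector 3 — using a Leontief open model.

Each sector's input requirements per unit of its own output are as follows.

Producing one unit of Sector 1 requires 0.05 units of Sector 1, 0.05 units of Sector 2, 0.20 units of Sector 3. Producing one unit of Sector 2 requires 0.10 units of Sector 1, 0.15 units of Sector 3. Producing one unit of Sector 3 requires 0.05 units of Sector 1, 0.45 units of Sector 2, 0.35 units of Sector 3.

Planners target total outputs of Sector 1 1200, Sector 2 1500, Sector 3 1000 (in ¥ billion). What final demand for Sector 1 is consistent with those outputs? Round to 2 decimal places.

d_1 = 940.00

I − A =
  [   0.95    -0.10    -0.05]
  [  -0.05     1.00    -0.45]
  [  -0.20    -0.15     0.65]
d = (I − A) x:
  d_1 = (+0.95)·1200 + (-0.10)·1500 + (-0.05)·1000 = 940.00
  d_2 = (-0.05)·1200 + (+1.00)·1500 + (-0.45)·1000 = 990.00
  d_3 = (-0.20)·1200 + (-0.15)·1500 + (+0.65)·1000 = 185.00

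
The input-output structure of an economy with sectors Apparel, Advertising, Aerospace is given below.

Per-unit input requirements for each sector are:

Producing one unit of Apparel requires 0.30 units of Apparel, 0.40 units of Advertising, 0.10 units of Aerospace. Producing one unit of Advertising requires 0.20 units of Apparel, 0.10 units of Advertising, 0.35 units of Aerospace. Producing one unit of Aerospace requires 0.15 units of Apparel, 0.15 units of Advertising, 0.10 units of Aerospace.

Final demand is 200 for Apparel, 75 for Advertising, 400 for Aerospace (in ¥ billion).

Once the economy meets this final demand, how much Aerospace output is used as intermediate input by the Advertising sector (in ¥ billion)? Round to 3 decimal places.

I − A =
  [   0.70    -0.20    -0.15]
  [  -0.40     0.90    -0.15]
  [  -0.10    -0.35     0.90]
Cofactors of I−A, C_ij = (−1)^(i+j)·(minor ij) (rows/columns in the sector order above):
  C_11 = (0.90)(0.90) − (-0.15)(-0.35) = 0.7575
  C_12 = −[(-0.40)(0.90) − (-0.15)(-0.10)] = 0.3750
  C_13 = (-0.40)(-0.35) − (0.90)(-0.10) = 0.2300
  C_21 = −[(-0.20)(0.90) − (-0.15)(-0.35)] = 0.2325
  C_22 = (0.70)(0.90) − (-0.15)(-0.10) = 0.6150
  C_23 = −[(0.70)(-0.35) − (-0.20)(-0.10)] = 0.2650
  C_31 = (-0.20)(-0.15) − (-0.15)(0.90) = 0.1650
  C_32 = −[(0.70)(-0.15) − (-0.15)(-0.40)] = 0.1650
  C_33 = (0.70)(0.90) − (-0.20)(-0.40) = 0.5500
det(I−A) = Σ_j (I−A)_1j·C_1j = (0.70)(0.7575) + (-0.20)(0.3750) + (-0.15)(0.2300) = 0.42075
adj(I−A) = Cᵀ =
  [ 0.7575   0.2325   0.1650]
  [ 0.3750   0.6150   0.1650]
  [ 0.2300   0.2650   0.5500]
(I − A)⁻¹ = adj(I−A) / det(I−A) ≈
  [   1.8004     0.5526     0.3922]
  [   0.8913     1.4617     0.3922]
  [   0.5466     0.6298     1.3072]
First solve x = (I − A)⁻¹ d = adj(I−A)·d / det(I−A); in particular x_2 = (0.3750·200 + 0.6150·75 + 0.1650·400) / 0.42075 = 187.125 / 0.42075 ≈ 444.74153.
Intermediate flow from 3 to 2: z_32 = a_32 · x_2 = 0.35 × 187.125 / 0.42075 = 65.49375 / 0.42075 ≈ 155.660.

z_32 = 155.660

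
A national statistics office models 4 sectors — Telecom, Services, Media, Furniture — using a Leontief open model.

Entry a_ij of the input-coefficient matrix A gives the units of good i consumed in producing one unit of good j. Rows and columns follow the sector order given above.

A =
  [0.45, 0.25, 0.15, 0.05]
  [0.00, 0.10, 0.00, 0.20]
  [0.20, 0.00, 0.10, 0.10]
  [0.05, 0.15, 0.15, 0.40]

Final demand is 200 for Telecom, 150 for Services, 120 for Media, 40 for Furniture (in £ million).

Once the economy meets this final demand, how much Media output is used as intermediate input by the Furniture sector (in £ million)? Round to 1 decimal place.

I − A =
  [   0.55    -0.25    -0.15    -0.05]
  [   0.00     0.90     0.00    -0.20]
  [  -0.20     0.00     0.90    -0.10]
  [  -0.05    -0.15    -0.15     0.60]
Compute the cofactors C_ij = (−1)^(i+j)·(3×3 minor ij) of I−A; the adjugate is their transpose:
adj(I−A) = Cᵀ =
  [ 0.44550   0.14025   0.09075   0.09900]
  [ 0.01500   0.26625   0.01800   0.09300]
  [ 0.10650   0.04100   0.27575   0.06850]
  [ 0.06750   0.08850   0.08100   0.41850]
det(I−A) = Σ_j (I−A)_1j·C_1j = (0.55)(0.44550) + (-0.25)(0.01500) + (-0.15)(0.10650) + (-0.05)(0.06750) = 0.221925
(I − A)⁻¹ = adj(I−A) / det(I−A) ≈
  [   2.0074     0.6320     0.4089     0.4461]
  [   0.0676     1.1997     0.0811     0.4191]
  [   0.4799     0.1847     1.2425     0.3087]
  [   0.3042     0.3988     0.3650     1.8858]
First solve x = (I − A)⁻¹ d = adj(I−A)·d / det(I−A); in particular x_4 = (0.06750·200 + 0.08850·150 + 0.08100·120 + 0.41850·40) / 0.221925 = 53.235 / 0.221925 ≈ 239.878.
Intermediate flow from 3 to 4: z_34 = a_34 · x_4 = 0.10 × 53.235 / 0.221925 = 5.3235 / 0.221925 ≈ 24.0.

z_34 = 24.0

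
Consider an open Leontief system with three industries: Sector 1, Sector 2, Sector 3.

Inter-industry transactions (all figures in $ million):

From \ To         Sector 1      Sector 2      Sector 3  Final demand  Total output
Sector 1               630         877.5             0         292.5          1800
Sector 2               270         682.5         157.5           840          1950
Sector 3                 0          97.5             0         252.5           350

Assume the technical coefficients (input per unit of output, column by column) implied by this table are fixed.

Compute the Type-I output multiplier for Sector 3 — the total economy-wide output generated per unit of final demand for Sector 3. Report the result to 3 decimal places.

Technical coefficients a_ij = z_ij / X_j:
  a_11 = 630/1800 = 0.35, a_21 = 270/1800 = 0.15, a_31 = 0/1800 = 0.00
  a_12 = 877.5/1950 = 0.45, a_22 = 682.5/1950 = 0.35, a_32 = 97.5/1950 = 0.05
  a_13 = 0/350 = 0.00, a_23 = 157.5/350 = 0.45, a_33 = 0/350 = 0.00
I − A =
  [   0.65    -0.45     0.00]
  [  -0.15     0.65    -0.45]
  [   0.00    -0.05     1.00]
Cofactors of I−A, C_ij = (−1)^(i+j)·(minor ij) (rows/columns in the sector order above):
  C_11 = (0.65)(1.00) − (-0.45)(-0.05) = 0.6275
  C_12 = −[(-0.15)(1.00) − (-0.45)(0.00)] = 0.1500
  C_13 = (-0.15)(-0.05) − (0.65)(0.00) = 0.0075
  C_21 = −[(-0.45)(1.00) − (0.00)(-0.05)] = 0.4500
  C_22 = (0.65)(1.00) − (0.00)(0.00) = 0.6500
  C_23 = −[(0.65)(-0.05) − (-0.45)(0.00)] = 0.0325
  C_31 = (-0.45)(-0.45) − (0.00)(0.65) = 0.2025
  C_32 = −[(0.65)(-0.45) − (0.00)(-0.15)] = 0.2925
  C_33 = (0.65)(0.65) − (-0.45)(-0.15) = 0.3550
det(I−A) = Σ_j (I−A)_1j·C_1j = (0.65)(0.6275) + (-0.45)(0.1500) + (0.00)(0.0075) = 0.340375
adj(I−A) = Cᵀ =
  [ 0.6275   0.4500   0.2025]
  [ 0.1500   0.6500   0.2925]
  [ 0.0075   0.0325   0.3550]
(I − A)⁻¹ = adj(I−A) / det(I−A) ≈
  [   1.8436     1.3221     0.5949]
  [   0.4407     1.9097     0.8593]
  [   0.0220     0.0955     1.0430]
The output multiplier for sector j is the column-j sum of the Leontief inverse (I − A)⁻¹ = adj(I−A) / det(I−A).
Column 3 of adj(I−A): (0.2025, 0.2925, 0.3550); det(I−A) = 0.340375.
m_3 = (0.2025 + 0.2925 + 0.3550) / 0.340375 = 0.85 / 0.340375 ≈ 2.497.

m_3 = 2.497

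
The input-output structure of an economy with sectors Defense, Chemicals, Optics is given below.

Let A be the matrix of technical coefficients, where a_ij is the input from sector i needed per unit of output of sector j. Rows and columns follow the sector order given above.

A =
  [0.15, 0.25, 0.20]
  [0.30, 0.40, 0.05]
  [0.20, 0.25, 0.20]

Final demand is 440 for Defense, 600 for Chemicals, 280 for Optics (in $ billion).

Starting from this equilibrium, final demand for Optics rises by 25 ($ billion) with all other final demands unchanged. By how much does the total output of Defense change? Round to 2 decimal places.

I − A =
  [   0.85    -0.25    -0.20]
  [  -0.30     0.60    -0.05]
  [  -0.20    -0.25     0.80]
Cofactors of I−A, C_ij = (−1)^(i+j)·(minor ij) (rows/columns in the sector order above):
  C_11 = (0.60)(0.80) − (-0.05)(-0.25) = 0.4675
  C_12 = −[(-0.30)(0.80) − (-0.05)(-0.20)] = 0.2500
  C_13 = (-0.30)(-0.25) − (0.60)(-0.20) = 0.1950
  C_21 = −[(-0.25)(0.80) − (-0.20)(-0.25)] = 0.2500
  C_22 = (0.85)(0.80) − (-0.20)(-0.20) = 0.6400
  C_23 = −[(0.85)(-0.25) − (-0.25)(-0.20)] = 0.2625
  C_31 = (-0.25)(-0.05) − (-0.20)(0.60) = 0.1325
  C_32 = −[(0.85)(-0.05) − (-0.20)(-0.30)] = 0.1025
  C_33 = (0.85)(0.60) − (-0.25)(-0.30) = 0.4350
det(I−A) = Σ_j (I−A)_1j·C_1j = (0.85)(0.4675) + (-0.25)(0.2500) + (-0.20)(0.1950) = 0.295875
adj(I−A) = Cᵀ =
  [ 0.4675   0.2500   0.1325]
  [ 0.2500   0.6400   0.1025]
  [ 0.1950   0.2625   0.4350]
(I − A)⁻¹ = adj(I−A) / det(I−A) ≈
  [   1.5801     0.8450     0.4478]
  [   0.8450     2.1631     0.3464]
  [   0.6591     0.8872     1.4702]
Δx = (I − A)⁻¹ Δd with Δd having +25 in the Optics component and 0 elsewhere.
So Δx_D = L_DO · (+25), where L_DO = adj(I−A)_DO / det(I−A) = 0.1325 / 0.295875.
Δx_D = 0.1325 × (+25) / 0.295875 = 3.3125 / 0.295875 ≈ 11.20.

Δx_D = 11.20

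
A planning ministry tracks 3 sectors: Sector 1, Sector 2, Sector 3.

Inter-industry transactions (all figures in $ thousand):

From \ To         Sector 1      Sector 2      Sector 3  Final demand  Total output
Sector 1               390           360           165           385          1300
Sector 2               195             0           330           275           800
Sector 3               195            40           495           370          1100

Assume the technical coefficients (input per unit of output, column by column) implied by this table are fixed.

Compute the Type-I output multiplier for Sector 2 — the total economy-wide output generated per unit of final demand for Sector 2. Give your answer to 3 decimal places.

m_2 = 2.453

Technical coefficients a_ij = z_ij / X_j:
  a_11 = 390/1300 = 0.30, a_21 = 195/1300 = 0.15, a_31 = 195/1300 = 0.15
  a_12 = 360/800 = 0.45, a_22 = 0/800 = 0.00, a_32 = 40/800 = 0.05
  a_13 = 165/1100 = 0.15, a_23 = 330/1100 = 0.30, a_33 = 495/1100 = 0.45
I − A =
  [   0.70    -0.45    -0.15]
  [  -0.15     1.00    -0.30]
  [  -0.15    -0.05     0.55]
Cofactors of I−A, C_ij = (−1)^(i+j)·(minor ij) (rows/columns in the sector order above):
  C_11 = (1.00)(0.55) − (-0.30)(-0.05) = 0.5350
  C_12 = −[(-0.15)(0.55) − (-0.30)(-0.15)] = 0.1275
  C_13 = (-0.15)(-0.05) − (1.00)(-0.15) = 0.1575
  C_21 = −[(-0.45)(0.55) − (-0.15)(-0.05)] = 0.2550
  C_22 = (0.70)(0.55) − (-0.15)(-0.15) = 0.3625
  C_23 = −[(0.70)(-0.05) − (-0.45)(-0.15)] = 0.1025
  C_31 = (-0.45)(-0.30) − (-0.15)(1.00) = 0.2850
  C_32 = −[(0.70)(-0.30) − (-0.15)(-0.15)] = 0.2325
  C_33 = (0.70)(1.00) − (-0.45)(-0.15) = 0.6325
det(I−A) = Σ_j (I−A)_1j·C_1j = (0.70)(0.5350) + (-0.45)(0.1275) + (-0.15)(0.1575) = 0.2935
adj(I−A) = Cᵀ =
  [ 0.5350   0.2550   0.2850]
  [ 0.1275   0.3625   0.2325]
  [ 0.1575   0.1025   0.6325]
(I − A)⁻¹ = adj(I−A) / det(I−A) ≈
  [   1.8228     0.8688     0.9710]
  [   0.4344     1.2351     0.7922]
  [   0.5366     0.3492     2.1550]
The output multiplier for sector j is the column-j sum of the Leontief inverse (I − A)⁻¹ = adj(I−A) / det(I−A).
Column 2 of adj(I−A): (0.2550, 0.3625, 0.1025); det(I−A) = 0.2935.
m_2 = (0.2550 + 0.3625 + 0.1025) / 0.2935 = 0.72 / 0.2935 ≈ 2.453.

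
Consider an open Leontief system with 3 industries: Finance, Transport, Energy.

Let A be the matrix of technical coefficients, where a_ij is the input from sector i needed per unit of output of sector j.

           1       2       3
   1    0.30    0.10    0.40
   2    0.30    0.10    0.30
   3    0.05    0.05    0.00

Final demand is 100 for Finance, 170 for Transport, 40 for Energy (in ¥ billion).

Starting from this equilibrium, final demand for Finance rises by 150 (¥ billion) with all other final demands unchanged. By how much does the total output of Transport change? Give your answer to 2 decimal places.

Δx_2 = 83.78

I − A =
  [   0.70    -0.10    -0.40]
  [  -0.30     0.90    -0.30]
  [  -0.05    -0.05     1.00]
Cofactors of I−A, C_ij = (−1)^(i+j)·(minor ij) (rows/columns in the sector order above):
  C_11 = (0.90)(1.00) − (-0.30)(-0.05) = 0.8850
  C_12 = −[(-0.30)(1.00) − (-0.30)(-0.05)] = 0.3150
  C_13 = (-0.30)(-0.05) − (0.90)(-0.05) = 0.0600
  C_21 = −[(-0.10)(1.00) − (-0.40)(-0.05)] = 0.1200
  C_22 = (0.70)(1.00) − (-0.40)(-0.05) = 0.6800
  C_23 = −[(0.70)(-0.05) − (-0.10)(-0.05)] = 0.0400
  C_31 = (-0.10)(-0.30) − (-0.40)(0.90) = 0.3900
  C_32 = −[(0.70)(-0.30) − (-0.40)(-0.30)] = 0.3300
  C_33 = (0.70)(0.90) − (-0.10)(-0.30) = 0.6000
det(I−A) = Σ_j (I−A)_1j·C_1j = (0.70)(0.8850) + (-0.10)(0.3150) + (-0.40)(0.0600) = 0.5640
adj(I−A) = Cᵀ =
  [ 0.8850   0.1200   0.3900]
  [ 0.3150   0.6800   0.3300]
  [ 0.0600   0.0400   0.6000]
(I − A)⁻¹ = adj(I−A) / det(I−A) ≈
  [   1.5691     0.2128     0.6915]
  [   0.5585     1.2057     0.5851]
  [   0.1064     0.0709     1.0638]
Δx = (I − A)⁻¹ Δd with Δd having +150 in the Finance component and 0 elsewhere.
So Δx_2 = L_21 · (+150), where L_21 = adj(I−A)_21 / det(I−A) = 0.3150 / 0.5640.
Δx_2 = 0.3150 × (+150) / 0.5640 = 47.25 / 0.5640 ≈ 83.78.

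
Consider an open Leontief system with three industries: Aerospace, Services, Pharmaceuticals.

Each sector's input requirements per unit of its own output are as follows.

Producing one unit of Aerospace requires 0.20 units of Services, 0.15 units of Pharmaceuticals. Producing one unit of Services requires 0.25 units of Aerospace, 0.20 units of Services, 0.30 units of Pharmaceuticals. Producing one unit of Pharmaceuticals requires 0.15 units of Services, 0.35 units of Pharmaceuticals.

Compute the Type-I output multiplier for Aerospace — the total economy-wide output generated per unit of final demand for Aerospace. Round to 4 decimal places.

I − A =
  [   1.00    -0.25     0.00]
  [  -0.20     0.80    -0.15]
  [  -0.15    -0.30     0.65]
Cofactors of I−A, C_ij = (−1)^(i+j)·(minor ij) (rows/columns in the sector order above):
  C_11 = (0.80)(0.65) − (-0.15)(-0.30) = 0.4750
  C_12 = −[(-0.20)(0.65) − (-0.15)(-0.15)] = 0.1525
  C_13 = (-0.20)(-0.30) − (0.80)(-0.15) = 0.1800
  C_21 = −[(-0.25)(0.65) − (0.00)(-0.30)] = 0.1625
  C_22 = (1.00)(0.65) − (0.00)(-0.15) = 0.6500
  C_23 = −[(1.00)(-0.30) − (-0.25)(-0.15)] = 0.3375
  C_31 = (-0.25)(-0.15) − (0.00)(0.80) = 0.0375
  C_32 = −[(1.00)(-0.15) − (0.00)(-0.20)] = 0.1500
  C_33 = (1.00)(0.80) − (-0.25)(-0.20) = 0.7500
det(I−A) = Σ_j (I−A)_1j·C_1j = (1.00)(0.4750) + (-0.25)(0.1525) + (0.00)(0.1800) = 0.436875
adj(I−A) = Cᵀ =
  [ 0.4750   0.1625   0.0375]
  [ 0.1525   0.6500   0.1500]
  [ 0.1800   0.3375   0.7500]
(I − A)⁻¹ = adj(I−A) / det(I−A) ≈
  [   1.08727     0.37196     0.08584]
  [   0.34907     1.48784     0.34335]
  [   0.41202     0.77253     1.71674]
The output multiplier for sector j is the column-j sum of the Leontief inverse (I − A)⁻¹ = adj(I−A) / det(I−A).
Column 1 of adj(I−A): (0.4750, 0.1525, 0.1800); det(I−A) = 0.436875.
m_1 = (0.4750 + 0.1525 + 0.1800) / 0.436875 = 0.8075 / 0.436875 ≈ 1.8484.

m_1 = 1.8484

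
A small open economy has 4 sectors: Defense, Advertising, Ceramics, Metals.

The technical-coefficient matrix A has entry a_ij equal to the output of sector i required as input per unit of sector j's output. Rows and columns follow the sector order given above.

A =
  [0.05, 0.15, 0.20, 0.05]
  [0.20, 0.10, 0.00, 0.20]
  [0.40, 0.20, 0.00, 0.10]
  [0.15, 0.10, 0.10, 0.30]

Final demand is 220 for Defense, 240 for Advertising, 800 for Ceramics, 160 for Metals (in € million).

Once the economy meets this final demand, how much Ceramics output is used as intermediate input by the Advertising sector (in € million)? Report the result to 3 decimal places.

z_CA = 107.084

I − A =
  [   0.95    -0.15    -0.20    -0.05]
  [  -0.20     0.90     0.00    -0.20]
  [  -0.40    -0.20     1.00    -0.10]
  [  -0.15    -0.10    -0.10     0.70]
Compute the cofactors C_ij = (−1)^(i+j)·(3×3 minor ij) of I−A; the adjugate is their transpose:
adj(I−A) = Cᵀ =
  [ 0.59700   0.13950   0.12950   0.10100]
  [ 0.17600   0.58700   0.05400   0.18800]
  [ 0.29350   0.18725   0.54625   0.15250]
  [ 0.19500   0.14050   0.11350   0.74500]
det(I−A) = Σ_j (I−A)_1j·C_1j = (0.95)(0.59700) + (-0.15)(0.17600) + (-0.20)(0.29350) + (-0.05)(0.19500) = 0.4723
(I − A)⁻¹ = adj(I−A) / det(I−A) ≈
  [   1.2640     0.2954     0.2742     0.2138]
  [   0.3726     1.2429     0.1143     0.3981]
  [   0.6214     0.3965     1.1566     0.3229]
  [   0.4129     0.2975     0.2403     1.5774]
First solve x = (I − A)⁻¹ d = adj(I−A)·d / det(I−A); in particular x_A = (0.17600·220 + 0.58700·240 + 0.05400·800 + 0.18800·160) / 0.4723 = 252.88 / 0.4723 ≈ 535.42240.
Intermediate flow from C to A: z_CA = a_CA · x_A = 0.20 × 252.88 / 0.4723 = 50.576 / 0.4723 ≈ 107.084.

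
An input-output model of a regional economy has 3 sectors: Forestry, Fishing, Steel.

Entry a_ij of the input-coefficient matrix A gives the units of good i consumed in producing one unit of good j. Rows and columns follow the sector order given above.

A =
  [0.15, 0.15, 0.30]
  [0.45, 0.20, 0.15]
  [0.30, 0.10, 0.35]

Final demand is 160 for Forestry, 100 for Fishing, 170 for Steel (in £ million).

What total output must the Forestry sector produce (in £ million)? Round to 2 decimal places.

I − A =
  [   0.85    -0.15    -0.30]
  [  -0.45     0.80    -0.15]
  [  -0.30    -0.10     0.65]
Cofactors of I−A, C_ij = (−1)^(i+j)·(minor ij) (rows/columns in the sector order above):
  C_11 = (0.80)(0.65) − (-0.15)(-0.10) = 0.5050
  C_12 = −[(-0.45)(0.65) − (-0.15)(-0.30)] = 0.3375
  C_13 = (-0.45)(-0.10) − (0.80)(-0.30) = 0.2850
  C_21 = −[(-0.15)(0.65) − (-0.30)(-0.10)] = 0.1275
  C_22 = (0.85)(0.65) − (-0.30)(-0.30) = 0.4625
  C_23 = −[(0.85)(-0.10) − (-0.15)(-0.30)] = 0.1300
  C_31 = (-0.15)(-0.15) − (-0.30)(0.80) = 0.2625
  C_32 = −[(0.85)(-0.15) − (-0.30)(-0.45)] = 0.2625
  C_33 = (0.85)(0.80) − (-0.15)(-0.45) = 0.6125
det(I−A) = Σ_j (I−A)_1j·C_1j = (0.85)(0.5050) + (-0.15)(0.3375) + (-0.30)(0.2850) = 0.293125
adj(I−A) = Cᵀ =
  [ 0.5050   0.1275   0.2625]
  [ 0.3375   0.4625   0.2625]
  [ 0.2850   0.1300   0.6125]
(I − A)⁻¹ = adj(I−A) / det(I−A) ≈
  [   1.7228     0.4350     0.8955]
  [   1.1514     1.5778     0.8955]
  [   0.9723     0.4435     2.0896]
x = (I − A)⁻¹ d = adj(I−A)·d / det(I−A), with det(I−A) = 0.293125:
  x_1 = (0.5050·160 + 0.1275·100 + 0.2625·170) / 0.293125 = 138.175 / 0.293125 ≈ 471.39
  x_2 = (0.3375·160 + 0.4625·100 + 0.2625·170) / 0.293125 = 144.875 / 0.293125 ≈ 494.24
  x_3 = (0.2850·160 + 0.1300·100 + 0.6125·170) / 0.293125 = 162.725 / 0.293125 ≈ 555.14

x_1 = 471.39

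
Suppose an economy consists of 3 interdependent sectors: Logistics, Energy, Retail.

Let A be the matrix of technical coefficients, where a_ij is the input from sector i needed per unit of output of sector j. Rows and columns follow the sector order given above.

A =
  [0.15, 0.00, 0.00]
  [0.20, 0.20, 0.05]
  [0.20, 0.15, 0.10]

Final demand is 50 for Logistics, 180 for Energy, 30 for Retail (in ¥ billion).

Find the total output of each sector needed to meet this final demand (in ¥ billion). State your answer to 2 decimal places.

I − A =
  [   0.85     0.00     0.00]
  [  -0.20     0.80    -0.05]
  [  -0.20    -0.15     0.90]
Cofactors of I−A, C_ij = (−1)^(i+j)·(minor ij) (rows/columns in the sector order above):
  C_11 = (0.80)(0.90) − (-0.05)(-0.15) = 0.7125
  C_12 = −[(-0.20)(0.90) − (-0.05)(-0.20)] = 0.1900
  C_13 = (-0.20)(-0.15) − (0.80)(-0.20) = 0.1900
  C_21 = −[(0.00)(0.90) − (0.00)(-0.15)] = 0.0000
  C_22 = (0.85)(0.90) − (0.00)(-0.20) = 0.7650
  C_23 = −[(0.85)(-0.15) − (0.00)(-0.20)] = 0.1275
  C_31 = (0.00)(-0.05) − (0.00)(0.80) = 0.0000
  C_32 = −[(0.85)(-0.05) − (0.00)(-0.20)] = 0.0425
  C_33 = (0.85)(0.80) − (0.00)(-0.20) = 0.6800
det(I−A) = Σ_j (I−A)_1j·C_1j = (0.85)(0.7125) + (0.00)(0.1900) + (0.00)(0.1900) = 0.605625
adj(I−A) = Cᵀ =
  [ 0.7125   0.0000   0.0000]
  [ 0.1900   0.7650   0.0425]
  [ 0.1900   0.1275   0.6800]
(I − A)⁻¹ = adj(I−A) / det(I−A) ≈
  [   1.1765     0.0000     0.0000]
  [   0.3137     1.2632     0.0702]
  [   0.3137     0.2105     1.1228]
x = (I − A)⁻¹ d = adj(I−A)·d / det(I−A), with det(I−A) = 0.605625:
  x_1 = (0.7125·50 + 0.0000·180 + 0.0000·30) / 0.605625 = 35.625 / 0.605625 ≈ 58.82
  x_2 = (0.1900·50 + 0.7650·180 + 0.0425·30) / 0.605625 = 148.475 / 0.605625 ≈ 245.16
  x_3 = (0.1900·50 + 0.1275·180 + 0.6800·30) / 0.605625 = 52.85 / 0.605625 ≈ 87.27

x_1 = 58.82, x_2 = 245.16, x_3 = 87.27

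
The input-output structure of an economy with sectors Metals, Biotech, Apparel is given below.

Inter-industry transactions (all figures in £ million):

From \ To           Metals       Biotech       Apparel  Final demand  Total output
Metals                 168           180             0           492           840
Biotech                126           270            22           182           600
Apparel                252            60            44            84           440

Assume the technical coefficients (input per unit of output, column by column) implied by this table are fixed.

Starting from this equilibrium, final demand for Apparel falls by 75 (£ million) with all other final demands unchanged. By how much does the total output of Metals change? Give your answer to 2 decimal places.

Δx_1 = -3.24

Technical coefficients a_ij = z_ij / X_j:
  a_11 = 168/840 = 0.20, a_21 = 126/840 = 0.15, a_31 = 252/840 = 0.30
  a_12 = 180/600 = 0.30, a_22 = 270/600 = 0.45, a_32 = 60/600 = 0.10
  a_13 = 0/440 = 0.00, a_23 = 22/440 = 0.05, a_33 = 44/440 = 0.10
I − A =
  [   0.80    -0.30     0.00]
  [  -0.15     0.55    -0.05]
  [  -0.30    -0.10     0.90]
Cofactors of I−A, C_ij = (−1)^(i+j)·(minor ij) (rows/columns in the sector order above):
  C_11 = (0.55)(0.90) − (-0.05)(-0.10) = 0.4900
  C_12 = −[(-0.15)(0.90) − (-0.05)(-0.30)] = 0.1500
  C_13 = (-0.15)(-0.10) − (0.55)(-0.30) = 0.1800
  C_21 = −[(-0.30)(0.90) − (0.00)(-0.10)] = 0.2700
  C_22 = (0.80)(0.90) − (0.00)(-0.30) = 0.7200
  C_23 = −[(0.80)(-0.10) − (-0.30)(-0.30)] = 0.1700
  C_31 = (-0.30)(-0.05) − (0.00)(0.55) = 0.0150
  C_32 = −[(0.80)(-0.05) − (0.00)(-0.15)] = 0.0400
  C_33 = (0.80)(0.55) − (-0.30)(-0.15) = 0.3950
det(I−A) = Σ_j (I−A)_1j·C_1j = (0.80)(0.4900) + (-0.30)(0.1500) + (0.00)(0.1800) = 0.3470
adj(I−A) = Cᵀ =
  [ 0.4900   0.2700   0.0150]
  [ 0.1500   0.7200   0.0400]
  [ 0.1800   0.1700   0.3950]
(I − A)⁻¹ = adj(I−A) / det(I−A) ≈
  [   1.4121     0.7781     0.0432]
  [   0.4323     2.0749     0.1153]
  [   0.5187     0.4899     1.1383]
Δx = (I − A)⁻¹ Δd with Δd having -75 in the Apparel component and 0 elsewhere.
So Δx_1 = L_13 · (-75), where L_13 = adj(I−A)_13 / det(I−A) = 0.0150 / 0.3470.
Δx_1 = 0.0150 × (-75) / 0.3470 = -1.125 / 0.3470 ≈ -3.24.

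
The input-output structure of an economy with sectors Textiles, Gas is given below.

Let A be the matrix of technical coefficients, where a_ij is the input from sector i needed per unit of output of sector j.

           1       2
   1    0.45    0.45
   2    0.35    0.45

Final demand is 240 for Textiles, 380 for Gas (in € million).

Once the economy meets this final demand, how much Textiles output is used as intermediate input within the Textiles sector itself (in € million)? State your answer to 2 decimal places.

z_11 = 940.34

I − A =
  [   0.55    -0.45]
  [  -0.35     0.55]
det(I−A) = (0.55)(0.55) − (-0.45)(-0.35) = 0.1450
adj(I−A) = [[0.55, 0.45], [0.35, 0.55]]
(I − A)⁻¹ = adj(I−A) / det(I−A) ≈
  [   3.7931     3.1034]
  [   2.4138     3.7931]
First solve x = (I − A)⁻¹ d = adj(I−A)·d / det(I−A); in particular x_1 = (0.55·240 + 0.45·380) / 0.1450 = 303.00 / 0.1450 ≈ 2089.6552.
Intermediate flow from 1 to 1: z_11 = a_11 · x_1 = 0.45 × 303.00 / 0.1450 = 136.35 / 0.1450 ≈ 940.34.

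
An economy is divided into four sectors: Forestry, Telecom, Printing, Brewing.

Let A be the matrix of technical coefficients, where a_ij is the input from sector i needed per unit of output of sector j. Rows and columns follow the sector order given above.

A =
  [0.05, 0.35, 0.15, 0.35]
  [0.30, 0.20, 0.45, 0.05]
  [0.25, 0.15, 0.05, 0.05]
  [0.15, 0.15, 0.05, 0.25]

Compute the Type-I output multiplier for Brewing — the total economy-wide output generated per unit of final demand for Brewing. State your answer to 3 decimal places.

m_B = 3.859

I − A =
  [   0.95    -0.35    -0.15    -0.35]
  [  -0.30     0.80    -0.45    -0.05]
  [  -0.25    -0.15     0.95    -0.05]
  [  -0.15    -0.15    -0.05     0.75]
Compute the cofactors C_ij = (−1)^(i+j)·(3×3 minor ij) of I−A; the adjugate is their transpose:
adj(I−A) = Cᵀ =
  [ 0.50650   0.31900   0.24550   0.27400]
  [ 0.30850   0.59100   0.33950   0.20600]
  [ 0.19125   0.18750   0.42375   0.13000]
  [ 0.17575   0.19450   0.14525   0.48200]
det(I−A) = Σ_j (I−A)_1j·C_1j = (0.95)(0.50650) + (-0.35)(0.30850) + (-0.15)(0.19125) + (-0.35)(0.17575) = 0.2830
(I − A)⁻¹ = adj(I−A) / det(I−A) ≈
  [   1.7898     1.1272     0.8675     0.9682]
  [   1.0901     2.0883     1.1996     0.7279]
  [   0.6758     0.6625     1.4973     0.4594]
  [   0.6210     0.6873     0.5133     1.7032]
The output multiplier for sector j is the column-j sum of the Leontief inverse (I − A)⁻¹ = adj(I−A) / det(I−A).
Column B of adj(I−A): (0.27400, 0.20600, 0.13000, 0.48200); det(I−A) = 0.2830.
m_B = (0.27400 + 0.20600 + 0.13000 + 0.48200) / 0.2830 = 1.092 / 0.2830 ≈ 3.859.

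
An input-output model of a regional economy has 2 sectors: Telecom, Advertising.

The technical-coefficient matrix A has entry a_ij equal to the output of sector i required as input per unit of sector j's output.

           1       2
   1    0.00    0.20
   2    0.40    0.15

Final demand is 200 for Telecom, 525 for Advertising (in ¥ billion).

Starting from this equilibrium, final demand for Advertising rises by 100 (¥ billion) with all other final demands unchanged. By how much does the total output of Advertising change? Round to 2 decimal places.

I − A =
  [   1.00    -0.20]
  [  -0.40     0.85]
det(I−A) = (1.00)(0.85) − (-0.20)(-0.40) = 0.7700
adj(I−A) = [[0.85, 0.20], [0.40, 1.00]]
(I − A)⁻¹ = adj(I−A) / det(I−A) ≈
  [   1.1039     0.2597]
  [   0.5195     1.2987]
Δx = (I − A)⁻¹ Δd with Δd having +100 in the Advertising component and 0 elsewhere.
So Δx_2 = L_22 · (+100), where L_22 = adj(I−A)_22 / det(I−A) = 1.00 / 0.7700.
Δx_2 = 1.00 × (+100) / 0.7700 = 100.00 / 0.7700 ≈ 129.87.

Δx_2 = 129.87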